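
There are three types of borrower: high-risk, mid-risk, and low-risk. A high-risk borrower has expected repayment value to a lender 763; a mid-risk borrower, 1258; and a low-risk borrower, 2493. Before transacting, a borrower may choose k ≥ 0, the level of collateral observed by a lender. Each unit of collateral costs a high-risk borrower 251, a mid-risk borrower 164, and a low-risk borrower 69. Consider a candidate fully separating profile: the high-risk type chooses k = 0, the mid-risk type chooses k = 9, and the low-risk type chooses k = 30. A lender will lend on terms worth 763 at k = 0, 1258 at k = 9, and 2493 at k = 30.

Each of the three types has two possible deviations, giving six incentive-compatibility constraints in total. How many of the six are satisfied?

High-risk (own payoff 763): to k=9 gives 1258 − 251×9 = -1001 → no gain ✓; to k=30 gives 2493 − 251×30 = -5037 → no gain ✓.
Low-risk (own payoff 2493 − 69×30 = 423): to k=0 gives 763 → profitable ✗; to k=9 gives 1258 − 69×9 = 637 → profitable ✗.
Mid-risk (own payoff 1258 − 164×9 = -218): to k=0 gives 763 → profitable ✗; to k=30 gives 2493 − 164×30 = -2427 → no gain ✓.
3 of the 6 constraints hold; not an equilibrium.

3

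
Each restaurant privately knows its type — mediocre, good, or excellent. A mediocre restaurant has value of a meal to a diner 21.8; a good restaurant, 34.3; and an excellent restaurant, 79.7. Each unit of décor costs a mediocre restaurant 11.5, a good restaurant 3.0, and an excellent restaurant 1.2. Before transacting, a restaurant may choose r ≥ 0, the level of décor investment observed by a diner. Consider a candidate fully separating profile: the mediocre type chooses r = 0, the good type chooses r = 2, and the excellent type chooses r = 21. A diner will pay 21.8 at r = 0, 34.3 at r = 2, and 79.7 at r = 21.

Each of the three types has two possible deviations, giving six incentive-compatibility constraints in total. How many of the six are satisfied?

6

Mediocre (own payoff 21.8): to r=2 gives 34.3 − 11.5×2 = 11.3 → no gain ✓; to r=21 gives 79.7 − 11.5×21 = -161.8 → no gain ✓.
Good (own payoff 34.3 − 3.0×2 = 28.3): to r=0 gives 21.8 → no gain ✓; to r=21 gives 79.7 − 3.0×21 = 16.7 → no gain ✓.
Excellent (own payoff 79.7 − 1.2×21 = 54.5): to r=0 gives 21.8 → no gain ✓; to r=2 gives 34.3 − 1.2×2 = 31.9 → no gain ✓.
6 of the 6 constraints hold; this profile is a separating equilibrium.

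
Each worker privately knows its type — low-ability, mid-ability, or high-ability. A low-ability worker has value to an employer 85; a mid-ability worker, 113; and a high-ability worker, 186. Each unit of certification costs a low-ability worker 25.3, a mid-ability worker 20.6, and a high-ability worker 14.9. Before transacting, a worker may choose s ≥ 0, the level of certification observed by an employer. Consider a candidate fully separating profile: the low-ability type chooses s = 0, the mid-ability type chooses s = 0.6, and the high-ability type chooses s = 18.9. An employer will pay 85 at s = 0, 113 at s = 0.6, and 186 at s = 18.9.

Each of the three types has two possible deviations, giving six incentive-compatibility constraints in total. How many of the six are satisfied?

High-ability (own payoff 186 − 14.9×18.9 = -95.61): to s=0 gives 85 → profitable ✗; to s=0.6 gives 113 − 14.9×0.6 = 104.06 → profitable ✗.
Mid-ability (own payoff 113 − 20.6×0.6 = 100.64): to s=0 gives 85 → no gain ✓; to s=18.9 gives 186 − 20.6×18.9 = -203.34 → no gain ✓.
Low-ability (own payoff 85): to s=0.6 gives 113 − 25.3×0.6 = 97.82 → profitable ✗; to s=18.9 gives 186 − 25.3×18.9 = -292.17 → no gain ✓.
3 of the 6 constraints hold; not an equilibrium.

3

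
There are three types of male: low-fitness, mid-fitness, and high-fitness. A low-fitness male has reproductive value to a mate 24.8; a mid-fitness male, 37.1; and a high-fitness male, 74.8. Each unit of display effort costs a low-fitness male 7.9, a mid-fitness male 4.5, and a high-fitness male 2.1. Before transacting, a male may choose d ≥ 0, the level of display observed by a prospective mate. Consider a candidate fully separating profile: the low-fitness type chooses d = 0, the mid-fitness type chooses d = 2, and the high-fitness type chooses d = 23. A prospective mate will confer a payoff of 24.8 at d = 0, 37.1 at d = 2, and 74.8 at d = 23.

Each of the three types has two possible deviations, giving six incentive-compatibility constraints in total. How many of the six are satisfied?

5

Low-fitness (own payoff 24.8): to d=2 gives 37.1 − 7.9×2 = 21.3 → no gain ✓; to d=23 gives 74.8 − 7.9×23 = -106.9 → no gain ✓.
Mid-fitness (own payoff 37.1 − 4.5×2 = 28.1): to d=0 gives 24.8 → no gain ✓; to d=23 gives 74.8 − 4.5×23 = -28.7 → no gain ✓.
High-fitness (own payoff 74.8 − 2.1×23 = 26.5): to d=0 gives 24.8 → no gain ✓; to d=2 gives 37.1 − 2.1×2 = 32.9 → profitable ✗.
5 of the 6 constraints hold; not an equilibrium.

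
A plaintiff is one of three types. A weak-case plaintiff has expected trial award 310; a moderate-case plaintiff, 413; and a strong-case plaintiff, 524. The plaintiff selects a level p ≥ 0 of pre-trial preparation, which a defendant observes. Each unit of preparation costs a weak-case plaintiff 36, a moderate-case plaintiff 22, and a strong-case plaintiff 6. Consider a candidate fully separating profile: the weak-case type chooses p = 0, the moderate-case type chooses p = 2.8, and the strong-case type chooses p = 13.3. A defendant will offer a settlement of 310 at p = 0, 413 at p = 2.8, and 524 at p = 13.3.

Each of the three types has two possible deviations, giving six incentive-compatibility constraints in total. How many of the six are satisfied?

Moderate-case (own payoff 413 − 22×2.8 = 351.4): to p=0 gives 310 → no gain ✓; to p=13.3 gives 524 − 22×13.3 = 231.4 → no gain ✓.
Strong-case (own payoff 524 − 6×13.3 = 444.2): to p=0 gives 310 → no gain ✓; to p=2.8 gives 413 − 6×2.8 = 396.2 → no gain ✓.
Weak-case (own payoff 310): to p=2.8 gives 413 − 36×2.8 = 312.2 → profitable ✗; to p=13.3 gives 524 − 36×13.3 = 45.2 → no gain ✓.
5 of the 6 constraints hold; not an equilibrium.

5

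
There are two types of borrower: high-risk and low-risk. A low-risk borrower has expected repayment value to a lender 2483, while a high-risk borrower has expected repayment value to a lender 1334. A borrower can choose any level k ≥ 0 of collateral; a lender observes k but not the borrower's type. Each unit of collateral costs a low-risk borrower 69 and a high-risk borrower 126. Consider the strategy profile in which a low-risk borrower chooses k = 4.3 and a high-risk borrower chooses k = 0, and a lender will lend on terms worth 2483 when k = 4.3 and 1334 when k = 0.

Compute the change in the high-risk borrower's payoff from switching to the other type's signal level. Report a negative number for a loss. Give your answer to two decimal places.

Playing k = 0 the high-risk borrower receives 1334.
Deviating to k = 4.3 brings payment 2483 at cost 126 × 4.3 = 541.8, netting 1941.2.
Gain from deviating: 1941.2 − 1334 = 607.20.
The gain is positive, so the high-risk type's incentive-compatibility constraint is violated — this profile is not a separating equilibrium.

607.20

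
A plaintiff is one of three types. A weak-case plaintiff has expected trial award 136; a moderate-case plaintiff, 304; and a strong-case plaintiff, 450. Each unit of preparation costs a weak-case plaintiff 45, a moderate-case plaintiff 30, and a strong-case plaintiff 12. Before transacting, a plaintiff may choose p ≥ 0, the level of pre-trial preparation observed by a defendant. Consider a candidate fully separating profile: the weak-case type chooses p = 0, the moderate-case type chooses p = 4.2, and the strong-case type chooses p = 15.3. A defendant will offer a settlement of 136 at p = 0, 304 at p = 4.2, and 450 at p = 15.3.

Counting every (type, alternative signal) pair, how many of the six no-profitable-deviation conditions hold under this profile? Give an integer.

6

Strong-case (own payoff 450 − 12×15.3 = 266.4): to p=0 gives 136 → no gain ✓; to p=4.2 gives 304 − 12×4.2 = 253.6 → no gain ✓.
Weak-case (own payoff 136): to p=4.2 gives 304 − 45×4.2 = 115 → no gain ✓; to p=15.3 gives 450 − 45×15.3 = -238.5 → no gain ✓.
Moderate-case (own payoff 304 − 30×4.2 = 178): to p=0 gives 136 → no gain ✓; to p=15.3 gives 450 − 30×15.3 = -9 → no gain ✓.
6 of the 6 constraints hold; this profile is a separating equilibrium.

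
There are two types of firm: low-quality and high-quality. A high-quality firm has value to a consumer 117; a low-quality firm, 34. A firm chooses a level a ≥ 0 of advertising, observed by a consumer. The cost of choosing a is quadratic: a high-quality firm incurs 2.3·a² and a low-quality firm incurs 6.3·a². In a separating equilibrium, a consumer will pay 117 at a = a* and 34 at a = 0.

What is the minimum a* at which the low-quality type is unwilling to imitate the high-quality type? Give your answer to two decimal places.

The low-quality type at a = 0 receives 34; imitating at a* yields 117 − 6.3·a*².
Indifference: 34 = 117 − 6.3·a*², so a*² = (117 − 34) / 6.3 ≈ 13.1746.
a* = √13.1746 ≈ 3.63.

3.63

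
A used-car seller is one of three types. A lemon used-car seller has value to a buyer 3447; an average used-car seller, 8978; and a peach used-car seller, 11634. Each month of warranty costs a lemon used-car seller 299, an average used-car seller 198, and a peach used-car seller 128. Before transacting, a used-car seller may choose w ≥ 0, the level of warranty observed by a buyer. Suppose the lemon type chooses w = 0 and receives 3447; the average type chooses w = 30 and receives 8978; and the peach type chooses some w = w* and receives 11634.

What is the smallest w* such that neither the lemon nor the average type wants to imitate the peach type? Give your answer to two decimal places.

Lemon type (on-path payoff 3447) won't mimic when 3447 ≥ 11634 − 299·w*, i.e. w* ≥ 27.38.
Average type (on-path payoff 8978 − 198×30 = 3038) won't mimic when 3038 ≥ 11634 − 198·w*, i.e. w* ≥ 43.41.
Both must hold, so w* = max(27.38, 43.41) = 43.41. The average type's constraint binds.

43.41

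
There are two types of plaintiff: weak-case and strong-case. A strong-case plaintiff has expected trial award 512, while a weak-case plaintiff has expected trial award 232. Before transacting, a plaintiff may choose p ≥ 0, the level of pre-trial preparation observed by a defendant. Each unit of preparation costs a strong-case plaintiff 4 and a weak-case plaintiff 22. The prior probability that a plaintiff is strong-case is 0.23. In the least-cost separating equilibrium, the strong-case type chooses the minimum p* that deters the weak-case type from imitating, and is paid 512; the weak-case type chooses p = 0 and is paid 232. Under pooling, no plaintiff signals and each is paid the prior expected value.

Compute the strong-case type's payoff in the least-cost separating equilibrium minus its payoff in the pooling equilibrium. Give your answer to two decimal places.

164.69

Least-cost separating signal: p* solves 232 = 512 − 22·p*, so p* = (512 − 232)/22 ≈ 12.7273.
Strong-case type's separating payoff: 512 − 4 × p* = 512 − 4 × (512 − 232)/22 = 512 − 1120/22 ≈ 461.0909.
Pooling payoff: 0.23 × 512 + 0.77 × 232 = 296.4.
Difference: 461.0909 − 296.4 = 164.6909, i.e. 164.69 to two decimal places.
The strong-case type prefers to separate.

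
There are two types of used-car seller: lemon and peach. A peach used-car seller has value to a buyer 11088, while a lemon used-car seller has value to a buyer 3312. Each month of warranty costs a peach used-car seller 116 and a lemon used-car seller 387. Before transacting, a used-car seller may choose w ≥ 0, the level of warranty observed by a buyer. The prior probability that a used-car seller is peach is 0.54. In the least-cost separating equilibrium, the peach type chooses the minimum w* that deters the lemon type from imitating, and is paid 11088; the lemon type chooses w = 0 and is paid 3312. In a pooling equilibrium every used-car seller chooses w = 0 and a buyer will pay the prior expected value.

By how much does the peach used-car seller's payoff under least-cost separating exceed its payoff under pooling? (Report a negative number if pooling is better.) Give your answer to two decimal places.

1246.17

Least-cost separating signal: w* solves 3312 = 11088 − 387·w*, so w* = (11088 − 3312)/387 ≈ 20.0930.
Peach type's separating payoff: 11088 − 116 × w* = 11088 − 116 × (11088 − 3312)/387 = 11088 − 902016/387 ≈ 8757.2093.
Pooling payoff: 0.54 × 11088 + 0.46 × 3312 = 7511.04.
Difference: 8757.2093 − 7511.04 = 1246.1693, i.e. 1246.17 to two decimal places.
The peach type prefers to separate.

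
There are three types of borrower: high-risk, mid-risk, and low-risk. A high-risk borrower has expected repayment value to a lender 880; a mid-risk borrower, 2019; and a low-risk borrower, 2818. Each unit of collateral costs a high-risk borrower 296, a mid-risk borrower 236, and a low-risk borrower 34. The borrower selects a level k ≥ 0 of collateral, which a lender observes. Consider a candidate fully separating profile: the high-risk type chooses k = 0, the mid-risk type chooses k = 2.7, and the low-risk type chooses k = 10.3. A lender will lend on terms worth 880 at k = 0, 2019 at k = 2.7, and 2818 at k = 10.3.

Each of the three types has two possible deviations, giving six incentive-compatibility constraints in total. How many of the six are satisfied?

High-risk (own payoff 880): to k=2.7 gives 2019 − 296×2.7 = 1219.8 → profitable ✗; to k=10.3 gives 2818 − 296×10.3 = -230.8 → no gain ✓.
Mid-risk (own payoff 2019 − 236×2.7 = 1381.8): to k=0 gives 880 → no gain ✓; to k=10.3 gives 2818 − 236×10.3 = 387.2 → no gain ✓.
Low-risk (own payoff 2818 − 34×10.3 = 2467.8): to k=0 gives 880 → no gain ✓; to k=2.7 gives 2019 − 34×2.7 = 1927.2 → no gain ✓.
5 of the 6 constraints hold; not an equilibrium.

5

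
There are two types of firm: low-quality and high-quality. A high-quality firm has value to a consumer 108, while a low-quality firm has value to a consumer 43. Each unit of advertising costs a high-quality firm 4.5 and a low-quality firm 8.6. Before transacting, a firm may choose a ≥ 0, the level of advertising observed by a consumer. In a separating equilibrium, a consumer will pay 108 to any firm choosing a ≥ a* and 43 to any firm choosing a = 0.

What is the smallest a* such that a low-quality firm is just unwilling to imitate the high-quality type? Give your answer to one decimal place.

7.6

A low-quality firm choosing a = 0 receives 43.
Imitating at a* instead would pay 108 at cost 8.6·a*, netting 108 − 8.6·a*.
Indifference: 43 = 108 − 8.6·a*, so a* = (108 − 43) / 8.6 ≈ 7.6.
This is the low-quality type's binding incentive-compatibility constraint; any a ≥ 7.6 sustains separation on that side.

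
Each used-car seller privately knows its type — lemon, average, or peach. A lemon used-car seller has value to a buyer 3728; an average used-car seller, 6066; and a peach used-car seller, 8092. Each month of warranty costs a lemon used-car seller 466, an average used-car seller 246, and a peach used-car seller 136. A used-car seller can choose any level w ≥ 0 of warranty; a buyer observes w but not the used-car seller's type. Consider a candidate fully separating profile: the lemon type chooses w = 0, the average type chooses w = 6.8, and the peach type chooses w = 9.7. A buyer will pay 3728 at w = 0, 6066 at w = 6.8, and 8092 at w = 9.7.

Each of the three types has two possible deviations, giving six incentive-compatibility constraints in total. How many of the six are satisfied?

Average (own payoff 6066 − 246×6.8 = 4393.2): to w=0 gives 3728 → no gain ✓; to w=9.7 gives 8092 − 246×9.7 = 5705.8 → profitable ✗.
Peach (own payoff 8092 − 136×9.7 = 6772.8): to w=0 gives 3728 → no gain ✓; to w=6.8 gives 6066 − 136×6.8 = 5141.2 → no gain ✓.
Lemon (own payoff 3728): to w=6.8 gives 6066 − 466×6.8 = 2897.2 → no gain ✓; to w=9.7 gives 8092 − 466×9.7 = 3571.8 → no gain ✓.
5 of the 6 constraints hold; not an equilibrium.

5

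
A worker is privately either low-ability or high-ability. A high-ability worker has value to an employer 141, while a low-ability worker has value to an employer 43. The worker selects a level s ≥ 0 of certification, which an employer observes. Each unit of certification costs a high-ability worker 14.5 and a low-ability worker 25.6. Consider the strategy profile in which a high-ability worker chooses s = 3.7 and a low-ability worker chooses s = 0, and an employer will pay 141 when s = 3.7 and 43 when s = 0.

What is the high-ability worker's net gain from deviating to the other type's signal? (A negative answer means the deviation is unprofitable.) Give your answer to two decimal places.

Playing s = 3.7 the high-ability worker receives 141 − 14.5 × 3.7 = 87.35.
Deviating to s = 0 yields 43 instead.
Gain from deviating: 43 − 87.35 = -44.35.
The gain is negative, so the high-ability type's incentive-compatibility constraint is satisfied.

-44.35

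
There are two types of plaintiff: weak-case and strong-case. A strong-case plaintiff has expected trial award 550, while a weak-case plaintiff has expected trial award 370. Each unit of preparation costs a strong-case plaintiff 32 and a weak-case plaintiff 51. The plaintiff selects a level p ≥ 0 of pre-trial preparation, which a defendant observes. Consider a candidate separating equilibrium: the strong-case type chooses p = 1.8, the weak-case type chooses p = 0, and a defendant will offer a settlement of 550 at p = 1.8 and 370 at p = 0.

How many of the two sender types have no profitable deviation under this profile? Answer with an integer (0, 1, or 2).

Weak-case type: stay at 0 → 370; mimic → 550 − 51 × 1.8 = 458.2. IC fails (370 < 458.2).
Strong-case type: signal → 550 − 32 × 1.8 = 492.4; deviate to 0 → 370. IC holds (492.4 ≥ 370).
1 of 2 constraints hold, so this profile is not an equilibrium.

1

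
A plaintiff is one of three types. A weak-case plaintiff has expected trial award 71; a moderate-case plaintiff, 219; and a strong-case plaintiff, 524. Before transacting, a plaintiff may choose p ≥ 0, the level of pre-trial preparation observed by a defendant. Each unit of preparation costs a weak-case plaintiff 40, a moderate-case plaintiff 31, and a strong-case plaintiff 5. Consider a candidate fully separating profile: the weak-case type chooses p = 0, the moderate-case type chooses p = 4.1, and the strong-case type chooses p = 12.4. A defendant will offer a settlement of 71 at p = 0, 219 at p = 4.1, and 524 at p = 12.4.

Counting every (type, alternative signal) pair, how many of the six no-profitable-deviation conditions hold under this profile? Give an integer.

Moderate-case (own payoff 219 − 31×4.1 = 91.9): to p=0 gives 71 → no gain ✓; to p=12.4 gives 524 − 31×12.4 = 139.6 → profitable ✗.
Weak-case (own payoff 71): to p=4.1 gives 219 − 40×4.1 = 55 → no gain ✓; to p=12.4 gives 524 − 40×12.4 = 28 → no gain ✓.
Strong-case (own payoff 524 − 5×12.4 = 462): to p=0 gives 71 → no gain ✓; to p=4.1 gives 219 − 5×4.1 = 198.5 → no gain ✓.
5 of the 6 constraints hold; not an equilibrium.

5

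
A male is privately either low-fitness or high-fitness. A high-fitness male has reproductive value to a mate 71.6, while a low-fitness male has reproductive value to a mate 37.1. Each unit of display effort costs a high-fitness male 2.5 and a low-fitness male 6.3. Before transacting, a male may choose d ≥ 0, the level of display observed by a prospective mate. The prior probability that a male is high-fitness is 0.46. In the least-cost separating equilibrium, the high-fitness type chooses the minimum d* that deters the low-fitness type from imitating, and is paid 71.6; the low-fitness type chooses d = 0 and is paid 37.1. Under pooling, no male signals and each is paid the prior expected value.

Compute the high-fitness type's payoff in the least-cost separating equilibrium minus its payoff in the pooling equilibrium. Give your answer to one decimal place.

4.9

Least-cost separating signal: d* solves 37.1 = 71.6 − 6.3·d*, so d* = (71.6 − 37.1)/6.3 ≈ 5.4762.
High-fitness type's separating payoff: 71.6 − 2.5 × d* = 71.6 − 2.5 × (71.6 − 37.1)/6.3 = 71.6 − 86.25/6.3 ≈ 57.910.
Pooling payoff: 0.46 × 71.6 + 0.54 × 37.1 = 52.97.
Difference: 57.910 − 52.97 = 4.94, i.e. 4.9 to one decimal place.
The high-fitness type prefers to separate.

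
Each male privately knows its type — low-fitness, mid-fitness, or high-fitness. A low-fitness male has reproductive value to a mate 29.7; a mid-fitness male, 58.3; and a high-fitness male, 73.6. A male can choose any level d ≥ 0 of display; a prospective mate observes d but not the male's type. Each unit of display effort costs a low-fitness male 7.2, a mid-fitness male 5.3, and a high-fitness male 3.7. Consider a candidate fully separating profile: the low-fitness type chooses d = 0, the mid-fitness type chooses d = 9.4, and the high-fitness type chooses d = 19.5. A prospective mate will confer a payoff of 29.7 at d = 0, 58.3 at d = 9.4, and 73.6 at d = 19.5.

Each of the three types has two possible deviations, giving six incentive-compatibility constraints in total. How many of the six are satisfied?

High-fitness (own payoff 73.6 − 3.7×19.5 = 1.45): to d=0 gives 29.7 → profitable ✗; to d=9.4 gives 58.3 − 3.7×9.4 = 23.52 → profitable ✗.
Low-fitness (own payoff 29.7): to d=9.4 gives 58.3 − 7.2×9.4 = -9.38 → no gain ✓; to d=19.5 gives 73.6 − 7.2×19.5 = -66.8 → no gain ✓.
Mid-fitness (own payoff 58.3 − 5.3×9.4 = 8.48): to d=0 gives 29.7 → profitable ✗; to d=19.5 gives 73.6 − 5.3×19.5 = -29.75 → no gain ✓.
3 of the 6 constraints hold; not an equilibrium.

3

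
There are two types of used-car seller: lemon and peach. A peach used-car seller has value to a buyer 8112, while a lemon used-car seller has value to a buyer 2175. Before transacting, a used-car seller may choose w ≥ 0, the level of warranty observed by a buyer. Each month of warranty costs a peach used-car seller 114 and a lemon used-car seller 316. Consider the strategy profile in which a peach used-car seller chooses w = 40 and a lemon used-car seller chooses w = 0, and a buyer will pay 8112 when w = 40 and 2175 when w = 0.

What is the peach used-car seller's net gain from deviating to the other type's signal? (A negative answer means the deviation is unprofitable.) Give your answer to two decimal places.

Playing w = 40 the peach used-car seller receives 8112 − 114 × 40 = 3552.
Deviating to w = 0 yields 2175 instead.
Gain from deviating: 2175 − 3552 = -1377.00.
The gain is negative, so the peach type's incentive-compatibility constraint is satisfied.

-1377.00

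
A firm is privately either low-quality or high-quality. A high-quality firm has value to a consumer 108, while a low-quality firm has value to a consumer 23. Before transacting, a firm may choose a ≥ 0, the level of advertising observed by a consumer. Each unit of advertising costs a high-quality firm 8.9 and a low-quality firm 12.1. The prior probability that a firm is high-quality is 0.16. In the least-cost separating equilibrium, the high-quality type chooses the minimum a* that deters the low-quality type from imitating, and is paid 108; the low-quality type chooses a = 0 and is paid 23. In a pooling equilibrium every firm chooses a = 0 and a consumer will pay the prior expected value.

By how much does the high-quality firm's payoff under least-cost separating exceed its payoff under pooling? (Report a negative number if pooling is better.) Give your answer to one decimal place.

8.9

Least-cost separating signal: a* solves 23 = 108 − 12.1·a*, so a* = (108 − 23)/12.1 ≈ 7.0248.
High-quality type's separating payoff: 108 − 8.9 × a* = 108 − 8.9 × (108 − 23)/12.1 = 108 − 756.5/12.1 ≈ 45.479.
Pooling payoff: 0.16 × 108 + 0.84 × 23 = 36.6.
Difference: 45.479 − 36.6 = 8.879, i.e. 8.9 to one decimal place.
The high-quality type prefers to separate.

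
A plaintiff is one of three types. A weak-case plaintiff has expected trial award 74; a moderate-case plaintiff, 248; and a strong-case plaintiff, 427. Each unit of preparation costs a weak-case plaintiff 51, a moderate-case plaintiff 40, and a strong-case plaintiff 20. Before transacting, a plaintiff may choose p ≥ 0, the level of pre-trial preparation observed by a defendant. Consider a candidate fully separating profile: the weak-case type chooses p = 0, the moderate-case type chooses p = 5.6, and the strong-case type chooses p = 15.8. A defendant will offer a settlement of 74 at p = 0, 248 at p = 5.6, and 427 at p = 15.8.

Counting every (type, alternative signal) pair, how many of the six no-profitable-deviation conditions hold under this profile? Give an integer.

Weak-case (own payoff 74): to p=5.6 gives 248 − 51×5.6 = -37.6 → no gain ✓; to p=15.8 gives 427 − 51×15.8 = -378.8 → no gain ✓.
Moderate-case (own payoff 248 − 40×5.6 = 24): to p=0 gives 74 → profitable ✗; to p=15.8 gives 427 − 40×15.8 = -205 → no gain ✓.
Strong-case (own payoff 427 − 20×15.8 = 111): to p=0 gives 74 → no gain ✓; to p=5.6 gives 248 − 20×5.6 = 136 → profitable ✗.
4 of the 6 constraints hold; not an equilibrium.

4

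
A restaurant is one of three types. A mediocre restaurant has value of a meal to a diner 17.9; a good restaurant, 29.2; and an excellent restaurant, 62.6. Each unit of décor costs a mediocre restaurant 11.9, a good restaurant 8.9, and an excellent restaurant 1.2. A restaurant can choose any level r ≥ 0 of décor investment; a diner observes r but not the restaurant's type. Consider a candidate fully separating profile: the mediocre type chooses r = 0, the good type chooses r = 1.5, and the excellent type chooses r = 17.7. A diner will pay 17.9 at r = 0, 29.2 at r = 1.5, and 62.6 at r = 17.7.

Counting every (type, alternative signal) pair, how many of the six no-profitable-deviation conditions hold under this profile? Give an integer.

Mediocre (own payoff 17.9): to r=1.5 gives 29.2 − 11.9×1.5 = 11.35 → no gain ✓; to r=17.7 gives 62.6 − 11.9×17.7 = -148.03 → no gain ✓.
Good (own payoff 29.2 − 8.9×1.5 = 15.85): to r=0 gives 17.9 → profitable ✗; to r=17.7 gives 62.6 − 8.9×17.7 = -94.93 → no gain ✓.
Excellent (own payoff 62.6 − 1.2×17.7 = 41.36): to r=0 gives 17.9 → no gain ✓; to r=1.5 gives 29.2 − 1.2×1.5 = 27.4 → no gain ✓.
5 of the 6 constraints hold; not an equilibrium.

5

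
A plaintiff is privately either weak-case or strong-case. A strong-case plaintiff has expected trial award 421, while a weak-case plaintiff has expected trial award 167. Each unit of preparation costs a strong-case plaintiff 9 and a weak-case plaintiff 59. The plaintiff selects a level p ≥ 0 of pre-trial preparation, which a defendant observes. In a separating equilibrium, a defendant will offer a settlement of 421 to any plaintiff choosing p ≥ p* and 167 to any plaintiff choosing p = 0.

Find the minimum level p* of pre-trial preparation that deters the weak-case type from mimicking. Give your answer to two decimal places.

4.31

A weak-case plaintiff choosing p = 0 receives 167.
Imitating at p* instead would pay 421 at cost 59·p*, netting 421 − 59·p*.
Indifference: 167 = 421 − 59·p*, so p* = (421 − 167) / 59 ≈ 4.31.
At p* the weak-case type's incentive constraint just binds; the strong-case type strictly prefers p* since its per-unit cost is lower.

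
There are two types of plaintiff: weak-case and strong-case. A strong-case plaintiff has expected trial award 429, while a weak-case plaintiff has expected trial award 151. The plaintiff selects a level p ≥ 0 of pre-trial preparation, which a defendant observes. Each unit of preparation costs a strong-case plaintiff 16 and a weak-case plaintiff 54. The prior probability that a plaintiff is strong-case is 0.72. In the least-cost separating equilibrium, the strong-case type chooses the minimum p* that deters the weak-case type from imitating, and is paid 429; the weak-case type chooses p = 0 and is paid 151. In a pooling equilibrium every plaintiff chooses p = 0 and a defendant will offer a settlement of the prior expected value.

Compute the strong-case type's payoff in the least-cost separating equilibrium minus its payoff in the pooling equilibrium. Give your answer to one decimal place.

Least-cost separating signal: p* solves 151 = 429 − 54·p*, so p* = (429 − 151)/54 ≈ 5.1481.
Strong-case type's separating payoff: 429 − 16 × p* = 429 − 16 × (429 − 151)/54 = 429 − 4448/54 ≈ 346.630.
Pooling payoff: 0.72 × 429 + 0.28 × 151 = 351.16.
Difference: 346.630 − 351.16 = -4.53, i.e. -4.5 to one decimal place.
The strong-case type would prefer the pooling outcome.

-4.5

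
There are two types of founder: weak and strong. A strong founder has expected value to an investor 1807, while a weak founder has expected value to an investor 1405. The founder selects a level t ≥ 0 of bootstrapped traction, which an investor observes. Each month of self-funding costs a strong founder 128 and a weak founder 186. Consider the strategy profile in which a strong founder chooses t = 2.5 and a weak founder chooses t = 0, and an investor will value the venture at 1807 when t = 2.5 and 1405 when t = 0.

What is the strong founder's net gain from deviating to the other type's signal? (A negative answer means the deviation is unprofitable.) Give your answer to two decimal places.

Playing t = 2.5 the strong founder receives 1807 − 128 × 2.5 = 1487.
Deviating to t = 0 yields 1405 instead.
Gain from deviating: 1405 − 1487 = -82.00.
The gain is negative, so the strong type's incentive-compatibility constraint is satisfied.

-82.00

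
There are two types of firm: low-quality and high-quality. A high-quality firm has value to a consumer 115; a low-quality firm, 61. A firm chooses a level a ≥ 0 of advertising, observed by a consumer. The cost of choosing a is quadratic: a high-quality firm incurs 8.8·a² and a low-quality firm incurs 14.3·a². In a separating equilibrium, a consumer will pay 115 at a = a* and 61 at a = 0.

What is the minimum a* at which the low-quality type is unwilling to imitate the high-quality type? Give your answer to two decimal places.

1.94

The low-quality type at a = 0 receives 61; imitating at a* yields 115 − 14.3·a*².
Indifference: 61 = 115 − 14.3·a*², so a*² = (115 − 61) / 14.3 ≈ 3.7762.
a* = √3.7762 ≈ 1.94.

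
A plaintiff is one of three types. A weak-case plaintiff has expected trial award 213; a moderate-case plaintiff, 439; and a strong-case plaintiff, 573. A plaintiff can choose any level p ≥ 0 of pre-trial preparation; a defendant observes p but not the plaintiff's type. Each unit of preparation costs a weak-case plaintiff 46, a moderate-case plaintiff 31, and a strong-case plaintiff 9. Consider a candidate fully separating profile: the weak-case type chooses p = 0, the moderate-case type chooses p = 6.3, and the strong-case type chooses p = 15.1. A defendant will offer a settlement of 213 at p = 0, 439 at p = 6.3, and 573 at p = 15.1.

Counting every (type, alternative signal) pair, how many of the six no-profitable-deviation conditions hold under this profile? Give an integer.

Moderate-case (own payoff 439 − 31×6.3 = 243.7): to p=0 gives 213 → no gain ✓; to p=15.1 gives 573 − 31×15.1 = 104.9 → no gain ✓.
Weak-case (own payoff 213): to p=6.3 gives 439 − 46×6.3 = 149.2 → no gain ✓; to p=15.1 gives 573 − 46×15.1 = -121.6 → no gain ✓.
Strong-case (own payoff 573 − 9×15.1 = 437.1): to p=0 gives 213 → no gain ✓; to p=6.3 gives 439 − 9×6.3 = 382.3 → no gain ✓.
6 of the 6 constraints hold; this profile is a separating equilibrium.

6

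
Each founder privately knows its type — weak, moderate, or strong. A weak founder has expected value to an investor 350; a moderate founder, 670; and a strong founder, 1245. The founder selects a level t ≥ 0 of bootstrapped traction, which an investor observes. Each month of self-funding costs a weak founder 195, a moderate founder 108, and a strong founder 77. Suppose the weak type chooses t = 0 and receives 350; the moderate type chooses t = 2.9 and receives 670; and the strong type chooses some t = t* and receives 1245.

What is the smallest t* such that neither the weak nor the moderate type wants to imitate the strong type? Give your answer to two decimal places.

8.22

Moderate type (on-path payoff 670 − 108×2.9 = 356.8) won't mimic when 356.8 ≥ 1245 − 108·t*, i.e. t* ≥ 8.22.
Weak type (on-path payoff 350) won't mimic when 350 ≥ 1245 − 195·t*, i.e. t* ≥ 4.59.
Both must hold, so t* = max(4.59, 8.22) = 8.22. The moderate type's constraint binds.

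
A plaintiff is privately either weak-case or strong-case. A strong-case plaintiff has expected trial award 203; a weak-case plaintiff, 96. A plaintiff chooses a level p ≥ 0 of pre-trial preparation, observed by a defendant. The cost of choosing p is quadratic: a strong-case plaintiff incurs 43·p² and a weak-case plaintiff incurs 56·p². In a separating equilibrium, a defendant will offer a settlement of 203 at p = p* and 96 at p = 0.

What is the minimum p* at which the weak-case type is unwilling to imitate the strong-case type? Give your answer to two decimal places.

The weak-case type at p = 0 receives 96; imitating at p* yields 203 − 56·p*².
Indifference: 96 = 203 − 56·p*², so p*² = (203 − 96) / 56 ≈ 1.9107.
p* = √1.9107 ≈ 1.38.

1.38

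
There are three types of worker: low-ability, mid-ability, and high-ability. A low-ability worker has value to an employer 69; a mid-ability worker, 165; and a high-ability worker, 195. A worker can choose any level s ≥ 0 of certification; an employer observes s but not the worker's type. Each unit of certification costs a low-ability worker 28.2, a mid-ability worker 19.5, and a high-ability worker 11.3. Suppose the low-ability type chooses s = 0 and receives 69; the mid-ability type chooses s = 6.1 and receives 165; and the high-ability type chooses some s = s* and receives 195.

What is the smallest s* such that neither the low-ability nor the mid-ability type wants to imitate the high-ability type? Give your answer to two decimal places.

7.64

Mid-ability type (on-path payoff 165 − 19.5×6.1 = 46.05) won't mimic when 46.05 ≥ 195 − 19.5·s*, i.e. s* ≥ 7.64.
Low-ability type (on-path payoff 69) won't mimic when 69 ≥ 195 − 28.2·s*, i.e. s* ≥ 4.47.
Both must hold, so s* = max(4.47, 7.64) = 7.64. The mid-ability type's constraint binds.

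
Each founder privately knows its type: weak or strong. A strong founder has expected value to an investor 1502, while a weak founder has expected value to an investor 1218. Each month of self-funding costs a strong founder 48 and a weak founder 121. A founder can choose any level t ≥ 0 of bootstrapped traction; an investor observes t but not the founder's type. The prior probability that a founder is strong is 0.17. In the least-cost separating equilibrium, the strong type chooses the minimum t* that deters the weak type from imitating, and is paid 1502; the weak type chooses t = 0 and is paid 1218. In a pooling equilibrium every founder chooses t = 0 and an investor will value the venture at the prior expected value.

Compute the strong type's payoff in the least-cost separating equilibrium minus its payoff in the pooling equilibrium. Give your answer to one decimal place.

123.1

Least-cost separating signal: t* solves 1218 = 1502 − 121·t*, so t* = (1502 − 1218)/121 ≈ 2.3471.
Strong type's separating payoff: 1502 − 48 × t* = 1502 − 48 × (1502 − 1218)/121 = 1502 − 13632/121 ≈ 1389.339.
Pooling payoff: 0.17 × 1502 + 0.83 × 1218 = 1266.28.
Difference: 1389.339 − 1266.28 = 123.059, i.e. 123.1 to one decimal place.
The strong type prefers to separate.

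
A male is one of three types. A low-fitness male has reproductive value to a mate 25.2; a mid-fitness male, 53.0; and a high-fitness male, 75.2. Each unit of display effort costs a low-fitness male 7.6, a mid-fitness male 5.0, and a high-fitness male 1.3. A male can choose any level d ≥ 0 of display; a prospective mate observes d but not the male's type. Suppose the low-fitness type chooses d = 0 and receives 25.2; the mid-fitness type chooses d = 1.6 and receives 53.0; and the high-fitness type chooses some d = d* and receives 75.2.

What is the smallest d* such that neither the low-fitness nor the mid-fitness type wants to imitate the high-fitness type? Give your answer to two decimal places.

6.58

Mid-fitness type (on-path payoff 53.0 − 5.0×1.6 = 45) won't mimic when 45 ≥ 75.2 − 5.0·d*, i.e. d* ≥ 6.04.
Low-fitness type (on-path payoff 25.2) won't mimic when 25.2 ≥ 75.2 − 7.6·d*, i.e. d* ≥ 6.58.
Both must hold, so d* = max(6.58, 6.04) = 6.58. The low-fitness type's constraint binds.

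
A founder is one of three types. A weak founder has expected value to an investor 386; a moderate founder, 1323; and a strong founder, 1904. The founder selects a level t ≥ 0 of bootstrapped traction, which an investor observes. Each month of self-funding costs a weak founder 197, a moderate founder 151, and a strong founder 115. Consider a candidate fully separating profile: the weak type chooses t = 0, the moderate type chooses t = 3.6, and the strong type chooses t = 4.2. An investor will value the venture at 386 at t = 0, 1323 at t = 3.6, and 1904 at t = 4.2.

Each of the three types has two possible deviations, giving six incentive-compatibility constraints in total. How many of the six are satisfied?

3

Moderate (own payoff 1323 − 151×3.6 = 779.4): to t=0 gives 386 → no gain ✓; to t=4.2 gives 1904 − 151×4.2 = 1269.8 → profitable ✗.
Weak (own payoff 386): to t=3.6 gives 1323 − 197×3.6 = 613.8 → profitable ✗; to t=4.2 gives 1904 − 197×4.2 = 1076.6 → profitable ✗.
Strong (own payoff 1904 − 115×4.2 = 1421): to t=0 gives 386 → no gain ✓; to t=3.6 gives 1323 − 115×3.6 = 909 → no gain ✓.
3 of the 6 constraints hold; not an equilibrium.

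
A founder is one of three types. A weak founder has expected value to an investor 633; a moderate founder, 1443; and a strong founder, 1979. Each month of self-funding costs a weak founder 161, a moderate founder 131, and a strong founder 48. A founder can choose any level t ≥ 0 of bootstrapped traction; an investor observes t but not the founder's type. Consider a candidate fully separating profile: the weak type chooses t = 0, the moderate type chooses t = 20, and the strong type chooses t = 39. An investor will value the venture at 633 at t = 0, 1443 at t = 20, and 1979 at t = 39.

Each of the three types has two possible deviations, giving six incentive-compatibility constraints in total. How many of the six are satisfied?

Strong (own payoff 1979 − 48×39 = 107): to t=0 gives 633 → profitable ✗; to t=20 gives 1443 − 48×20 = 483 → profitable ✗.
Moderate (own payoff 1443 − 131×20 = -1177): to t=0 gives 633 → profitable ✗; to t=39 gives 1979 − 131×39 = -3130 → no gain ✓.
Weak (own payoff 633): to t=20 gives 1443 − 161×20 = -1777 → no gain ✓; to t=39 gives 1979 − 161×39 = -4300 → no gain ✓.
3 of the 6 constraints hold; not an equilibrium.

3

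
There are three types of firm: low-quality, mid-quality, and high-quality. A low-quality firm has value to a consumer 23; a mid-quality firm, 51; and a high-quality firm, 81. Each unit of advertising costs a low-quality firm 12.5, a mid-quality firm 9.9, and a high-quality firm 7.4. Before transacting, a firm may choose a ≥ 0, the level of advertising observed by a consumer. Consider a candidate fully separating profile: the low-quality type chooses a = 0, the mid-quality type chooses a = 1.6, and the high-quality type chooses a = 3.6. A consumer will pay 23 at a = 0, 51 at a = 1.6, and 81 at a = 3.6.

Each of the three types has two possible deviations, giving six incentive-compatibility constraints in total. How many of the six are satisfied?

3

Low-quality (own payoff 23): to a=1.6 gives 51 − 12.5×1.6 = 31 → profitable ✗; to a=3.6 gives 81 − 12.5×3.6 = 36 → profitable ✗.
Mid-quality (own payoff 51 − 9.9×1.6 = 35.16): to a=0 gives 23 → no gain ✓; to a=3.6 gives 81 − 9.9×3.6 = 45.36 → profitable ✗.
High-quality (own payoff 81 − 7.4×3.6 = 54.36): to a=0 gives 23 → no gain ✓; to a=1.6 gives 51 − 7.4×1.6 = 39.16 → no gain ✓.
3 of the 6 constraints hold; not an equilibrium.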